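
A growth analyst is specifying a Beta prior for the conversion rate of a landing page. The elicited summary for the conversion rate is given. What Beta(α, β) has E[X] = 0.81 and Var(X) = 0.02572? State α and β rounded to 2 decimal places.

α = 4.04, β = 0.95

By moment matching, α+β = μ(1−μ)/σ² − 1 = (0.81·0.19)/0.02572 − 1 = 5.9837 − 1 = 4.9837.
Since α/(α+β) = μ, α = 0.81·4.9837 = 4.04 and β = 0.19·4.9837 = 0.95.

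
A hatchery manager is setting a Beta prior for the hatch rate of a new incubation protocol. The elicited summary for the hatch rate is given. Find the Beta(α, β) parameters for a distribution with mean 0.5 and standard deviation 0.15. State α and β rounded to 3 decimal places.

First σ² = 0.0225. Setting α = μn, β = (1−μ)n with n = α+β,
μ(1−μ)/(n+1) = 0.0225 ⇒ n+1 = 0.25/0.0225 = 11.1111 ⇒ n = 10.1111.
Hence α = 0.5×10.1111 = 5.056, β = 0.5×10.1111 = 5.056.

α = 5.056, β = 5.056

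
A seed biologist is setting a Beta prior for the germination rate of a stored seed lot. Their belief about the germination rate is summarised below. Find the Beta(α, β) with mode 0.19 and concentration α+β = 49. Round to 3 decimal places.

Since the density peak of Beta(α,β) is at (α−1)/(α+β−2),
α = 1 + 0.19(49−2) = 9.930 and β = 49 − 9.930 = 39.070.

α = 9.930, β = 39.070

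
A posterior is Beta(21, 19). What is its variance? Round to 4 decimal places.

μ = 21/40 = 0.525000; Var = μ(1−μ)/(α+β+1) = 0.2493750/41 = 0.0061.

0.0061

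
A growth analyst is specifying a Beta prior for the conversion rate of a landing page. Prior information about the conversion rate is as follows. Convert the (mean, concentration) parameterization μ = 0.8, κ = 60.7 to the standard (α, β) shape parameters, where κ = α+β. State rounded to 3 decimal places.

Split κ in proportion μ : (1−μ): α = 0.8·60.7 = 48.560, β = 60.7 − 48.560 = 12.140.

α = 48.560, β = 12.140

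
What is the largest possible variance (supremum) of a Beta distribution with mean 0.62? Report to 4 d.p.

0.2356

For fixed mean μ the Beta variance is μ(1−μ)/(α+β+1), increasing as α+β decreases.
Its least upper bound (not attained) is μ(1−μ) = 0.62·0.38 = 0.2356.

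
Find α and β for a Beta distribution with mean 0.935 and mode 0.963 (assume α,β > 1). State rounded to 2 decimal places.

With s = α+β: μ = α/s and mode = (α−1)/(s−2). Eliminating α = μs,
μs − 1 = m(s−2) ⇒ s(μ−m) = 1−2m ⇒ s = -0.926/-0.028 = 33.0714.
So α = μs = 30.92, β = (1−μ)s = 2.15.

α = 30.92, β = 2.15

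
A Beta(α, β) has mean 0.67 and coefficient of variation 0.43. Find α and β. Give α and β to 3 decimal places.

α = 1.115, β = 0.549

Var = (CV·μ)² = (0.43×0.67)² = 0.083002.
α+β = μ(1−μ)/Var − 1 = 0.2211/0.083002 − 1 = 1.6638.
Thus α = 0.67·1.6638 = 1.115 and β = 0.33·1.6638 = 0.549.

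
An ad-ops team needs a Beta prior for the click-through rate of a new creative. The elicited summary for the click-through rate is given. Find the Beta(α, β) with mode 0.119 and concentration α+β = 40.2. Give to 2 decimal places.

α = 5.55, β = 34.65

Since the density peak of Beta(α,β) is at (α−1)/(α+β−2),
α = 1 + 0.119(40.2−2) = 5.55 and β = 40.2 − 5.55 = 34.65.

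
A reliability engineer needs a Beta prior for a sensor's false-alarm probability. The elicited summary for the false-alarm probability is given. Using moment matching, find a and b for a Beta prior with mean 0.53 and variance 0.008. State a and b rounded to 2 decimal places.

By moment matching, a+b = μ(1−μ)/σ² − 1 = (0.53·0.47)/0.008 − 1 = 31.1375 − 1 = 30.1375.
Since a/(a+b) = μ, a = 0.53·30.1375 = 15.97 and b = 0.47·30.1375 = 14.16.

a = 15.97, b = 14.16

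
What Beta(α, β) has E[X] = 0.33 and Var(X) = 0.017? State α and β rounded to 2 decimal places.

α = 3.96, β = 8.04

By moment matching, α+β = μ(1−μ)/σ² − 1 = (0.33·0.67)/0.017 − 1 = 13.0059 − 1 = 12.0059.
Since α/(α+β) = μ, α = 0.33·12.0059 = 3.96 and β = 0.67·12.0059 = 8.04.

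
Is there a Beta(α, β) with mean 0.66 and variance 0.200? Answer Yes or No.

Yes

For any Beta, Var(X) < E[X]·(1−E[X]).
Here μ(1−μ) = 0.66×0.34 = 0.2244, and 0.200 < 0.2244.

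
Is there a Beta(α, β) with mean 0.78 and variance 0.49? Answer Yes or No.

No

For any Beta, Var(X) < E[X]·(1−E[X]).
Here μ(1−μ) = 0.78×0.22 = 0.1716, and 0.49 ≥ 0.1716.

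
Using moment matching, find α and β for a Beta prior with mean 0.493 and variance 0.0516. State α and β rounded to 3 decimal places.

By moment matching, α+β = μ(1−μ)/σ² − 1 = (0.493·0.507)/0.0516 − 1 = 4.8440 − 1 = 3.8440.
Since α/(α+β) = μ, α = 0.493·3.8440 = 1.895 and β = 0.507·3.8440 = 1.949.

α = 1.895, β = 1.949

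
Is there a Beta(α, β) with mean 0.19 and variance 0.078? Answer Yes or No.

Yes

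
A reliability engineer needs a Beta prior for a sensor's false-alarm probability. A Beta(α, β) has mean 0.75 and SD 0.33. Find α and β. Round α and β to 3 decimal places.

α = 0.541, β = 0.180

First σ² = 0.1089. Setting α = μn, β = (1−μ)n with n = α+β,
μ(1−μ)/(n+1) = 0.1089 ⇒ n+1 = 0.1875/0.1089 = 1.7218 ⇒ n = 0.7218.
Hence α = 0.75×0.7218 = 0.541, β = 0.25×0.7218 = 0.180.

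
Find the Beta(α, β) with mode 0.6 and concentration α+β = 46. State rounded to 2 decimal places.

α = 27.40, β = 18.60

Mode = (α−1)/(κ−2) with κ = α+β, so α−1 = 0.6·44 = 26.40.
α = 27.40; β = κ − α = 18.60.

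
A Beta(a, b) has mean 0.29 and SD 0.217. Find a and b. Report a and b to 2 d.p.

σ² = 0.217² = 0.047089.
With s = a+b, Var = μ(1−μ)/(s+1), so s+1 = (0.29×0.71)/0.047089 = 4.3726 and s = 3.3726.
a = μs = 0.98, b = (1−μ)s = 2.39.

a = 0.98, b = 2.39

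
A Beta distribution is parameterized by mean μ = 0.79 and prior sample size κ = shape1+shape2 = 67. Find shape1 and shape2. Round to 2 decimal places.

shape1 = 52.93, shape2 = 14.07

shape1 = μκ = 0.79×67 = 52.93 and shape2 = (1−μ)κ = 0.21×67 = 14.07.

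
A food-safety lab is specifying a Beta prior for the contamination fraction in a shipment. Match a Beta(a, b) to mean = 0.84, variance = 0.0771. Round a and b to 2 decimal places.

Let s = a+b. The Beta variance is μ(1−μ)/(s+1).
So s+1 = μ(1−μ)/σ² = (0.84×0.16)/0.0771 = 0.1344/0.0771 = 1.7432, giving s = 0.7432.
Then a = μs = 0.84×0.7432 = 0.62 and b = (1−μ)s = 0.16×0.7432 = 0.12.

a = 0.62, b = 0.12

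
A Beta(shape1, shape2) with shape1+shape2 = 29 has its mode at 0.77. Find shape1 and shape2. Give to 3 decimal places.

shape1 = 21.790, shape2 = 7.210

Since the density peak of Beta(shape1,shape2) is at (shape1−1)/(shape1+shape2−2),
shape1 = 1 + 0.77(29−2) = 21.790 and shape2 = 29 − 21.790 = 7.210.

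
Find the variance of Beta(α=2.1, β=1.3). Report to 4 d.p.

α+β = 3.4 and αβ = 2.73, so Var = αβ/[(α+β)²(α+β+1)] = 2.73/50.864 = 0.0537.

0.0537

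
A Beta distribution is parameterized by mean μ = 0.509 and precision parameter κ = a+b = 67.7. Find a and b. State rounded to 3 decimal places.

a = 34.459, b = 33.241

a = μκ = 0.509×67.7 = 34.459 and b = (1−μ)κ = 0.491×67.7 = 33.241.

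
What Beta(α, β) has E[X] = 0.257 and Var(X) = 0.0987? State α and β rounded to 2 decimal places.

α = 0.24, β = 0.69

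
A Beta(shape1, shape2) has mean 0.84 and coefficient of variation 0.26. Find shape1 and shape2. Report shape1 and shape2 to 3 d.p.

Var = (CV·μ)² = (0.26×0.84)² = 0.047699.
shape1+shape2 = μ(1−μ)/Var − 1 = 0.1344/0.047699 − 1 = 1.8177.
Thus shape1 = 0.84·1.8177 = 1.527 and shape2 = 0.16·1.8177 = 0.291.

shape1 = 1.527, shape2 = 0.291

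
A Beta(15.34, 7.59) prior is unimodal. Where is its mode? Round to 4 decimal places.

The density x^(α−1)(1−x)^(β−1) is maximised at (α−1)/(α+β−2) = 14.34/20.93 = 0.6851.

0.6851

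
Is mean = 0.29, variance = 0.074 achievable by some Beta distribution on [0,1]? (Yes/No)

The Beta variance bound is σ² < μ(1−μ).
Here μ(1−μ) = 0.29×0.71 = 0.2059, and 0.074 < 0.2059.

Yes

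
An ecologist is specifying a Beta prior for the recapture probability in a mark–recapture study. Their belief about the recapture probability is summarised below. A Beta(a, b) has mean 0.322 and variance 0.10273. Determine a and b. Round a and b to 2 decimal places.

Let s = a+b. The Beta variance is μ(1−μ)/(s+1).
So s+1 = μ(1−μ)/σ² = (0.322×0.678)/0.10273 = 0.218316/0.10273 = 2.1251, giving s = 1.1251.
Then a = μs = 0.322×1.1251 = 0.36 and b = (1−μ)s = 0.678×1.1251 = 0.76.

a = 0.36, b = 0.76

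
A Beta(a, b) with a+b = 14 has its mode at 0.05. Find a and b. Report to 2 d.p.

a = 1.60, b = 12.40

Since the density peak of Beta(a,b) is at (a−1)/(a+b−2),
a = 1 + 0.05(14−2) = 1.60 and b = 14 − 1.60 = 12.40.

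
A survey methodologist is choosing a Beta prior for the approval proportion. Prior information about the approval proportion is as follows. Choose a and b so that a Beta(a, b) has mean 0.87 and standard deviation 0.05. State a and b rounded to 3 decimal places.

a = 38.489, b = 5.751

Variance = 0.05² = 0.0025. The moment-matching identity a+b = μ(1−μ)/Var − 1 gives
a+b = 0.1131/0.0025 − 1 = 44.2400, so a = μ·44.2400 = 38.489 and b = (1−μ)·44.2400 = 5.751.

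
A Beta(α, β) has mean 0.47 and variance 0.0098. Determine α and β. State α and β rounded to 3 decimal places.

By moment matching, α+β = μ(1−μ)/σ² − 1 = (0.47·0.53)/0.0098 − 1 = 25.4184 − 1 = 24.4184.
Since α/(α+β) = μ, α = 0.47·24.4184 = 11.477 and β = 0.53·24.4184 = 12.942.

α = 11.477, β = 12.942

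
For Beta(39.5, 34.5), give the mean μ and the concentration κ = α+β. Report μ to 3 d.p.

κ = α+β = 39.5+34.5 = 74.0; μ = α/κ = 39.5/74.0 = 0.534.

μ = 0.534, κ = 74.0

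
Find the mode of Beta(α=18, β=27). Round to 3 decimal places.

0.395

The density x^(α−1)(1−x)^(β−1) is maximised at (α−1)/(α+β−2) = 17/43 = 0.395.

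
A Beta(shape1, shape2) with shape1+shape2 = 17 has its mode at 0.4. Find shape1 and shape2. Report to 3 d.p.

Since the density peak of Beta(shape1,shape2) is at (shape1−1)/(shape1+shape2−2),
shape1 = 1 + 0.4(17−2) = 7.000 and shape2 = 17 − 7.000 = 10.000.

shape1 = 7.000, shape2 = 10.000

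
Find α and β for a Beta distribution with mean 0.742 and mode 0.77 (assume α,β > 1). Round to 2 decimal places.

Let s = α+β. Mean gives α = μs = 0.742s; mode gives (α−1)/(s−2) = 0.77.
Substituting: 0.742s − 1 = 0.77(s−2) = 0.77s − 1.54, so -0.028s = -0.54 and s = 19.2857.
Then α = 0.742×19.2857 = 14.31 and β = s−α = 4.98.

α = 14.31, β = 4.98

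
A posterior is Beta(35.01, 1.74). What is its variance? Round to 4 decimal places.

0.0012

α+β = 36.75 and αβ = 60.9174, so Var = αβ/[(α+β)²(α+β+1)] = 60.9174/50983.734375 = 0.0012.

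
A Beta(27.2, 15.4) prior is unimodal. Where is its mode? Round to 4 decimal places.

With α,β > 1, mode = (α−1)/(α+β−2) = 26.2/40.6 = 0.6453.

0.6453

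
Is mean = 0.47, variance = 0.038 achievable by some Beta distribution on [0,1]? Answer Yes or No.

For any Beta, Var(X) < E[X]·(1−E[X]).
Here μ(1−μ) = 0.47×0.53 = 0.2491, and 0.038 < 0.2491.

Yes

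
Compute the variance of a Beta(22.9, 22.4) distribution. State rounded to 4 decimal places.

α+β = 45.3 and αβ = 512.96, so Var = αβ/[(α+β)²(α+β+1)] = 512.96/95011.767 = 0.0054.

0.0054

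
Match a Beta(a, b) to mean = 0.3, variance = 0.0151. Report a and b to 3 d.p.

Let s = a+b. The Beta variance is μ(1−μ)/(s+1).
So s+1 = μ(1−μ)/σ² = (0.3×0.7)/0.0151 = 0.21/0.0151 = 13.9073, giving s = 12.9073.
Then a = μs = 0.3×12.9073 = 3.872 and b = (1−μ)s = 0.7×12.9073 = 9.035.

a = 3.872, b = 9.035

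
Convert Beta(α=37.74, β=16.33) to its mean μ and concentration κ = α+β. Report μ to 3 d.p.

μ = 0.698, κ = 54.07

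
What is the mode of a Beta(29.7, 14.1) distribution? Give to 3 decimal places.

0.687

With α,β > 1, mode = (α−1)/(α+β−2) = 28.7/41.8 = 0.687.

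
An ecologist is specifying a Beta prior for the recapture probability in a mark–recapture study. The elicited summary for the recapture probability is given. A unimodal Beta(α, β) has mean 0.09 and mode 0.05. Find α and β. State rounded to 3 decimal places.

α = 2.025, β = 20.475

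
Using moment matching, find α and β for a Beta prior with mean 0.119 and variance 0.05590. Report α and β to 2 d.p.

α = 0.10, β = 0.77

Let s = α+β. The Beta variance is μ(1−μ)/(s+1).
So s+1 = μ(1−μ)/σ² = (0.119×0.881)/0.05590 = 0.104839/0.05590 = 1.8755, giving s = 0.8755.
Then α = μs = 0.119×0.8755 = 0.10 and β = (1−μ)s = 0.881×0.8755 = 0.77.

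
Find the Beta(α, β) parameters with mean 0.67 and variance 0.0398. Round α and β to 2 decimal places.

Write ν = α+β; then α = μν and Var = μ(1−μ)/(ν+1).
ν = μ(1−μ)/Var − 1 = 0.2211/0.0398 − 1 = 4.5553.
α = 0.67·4.5553 = 3.05, β = 0.33·4.5553 = 1.50.

α = 3.05, β = 1.50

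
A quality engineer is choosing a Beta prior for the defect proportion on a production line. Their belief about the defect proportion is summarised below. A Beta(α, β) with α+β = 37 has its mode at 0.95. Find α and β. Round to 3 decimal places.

α = 34.250, β = 2.750

Mode = (α−1)/(κ−2) with κ = α+β, so α−1 = 0.95·35 = 33.250.
α = 34.250; β = κ − α = 2.750.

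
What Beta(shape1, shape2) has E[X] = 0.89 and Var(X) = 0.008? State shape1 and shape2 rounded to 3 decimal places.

Let s = shape1+shape2. The Beta variance is μ(1−μ)/(s+1).
So s+1 = μ(1−μ)/σ² = (0.89×0.11)/0.008 = 0.0979/0.008 = 12.2375, giving s = 11.2375.
Then shape1 = μs = 0.89×11.2375 = 10.001 and shape2 = (1−μ)s = 0.11×11.2375 = 1.236.

shape1 = 10.001, shape2 = 1.236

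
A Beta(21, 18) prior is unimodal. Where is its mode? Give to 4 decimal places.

0.5405

The density x^(α−1)(1−x)^(β−1) is maximised at (α−1)/(α+β−2) = 20/37 = 0.5405.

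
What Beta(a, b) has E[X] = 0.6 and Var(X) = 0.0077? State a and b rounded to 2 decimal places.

a = 18.10, b = 12.07

Write ν = a+b; then a = μν and Var = μ(1−μ)/(ν+1).
ν = μ(1−μ)/Var − 1 = 0.24/0.0077 − 1 = 30.1688.
a = 0.6·30.1688 = 18.10, b = 0.4·30.1688 = 12.07.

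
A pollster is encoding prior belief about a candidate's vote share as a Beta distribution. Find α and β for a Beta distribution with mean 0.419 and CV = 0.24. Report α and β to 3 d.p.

α = 9.668, β = 13.406

Var = (CV·μ)² = (0.24×0.419)² = 0.010112.
α+β = μ(1−μ)/Var − 1 = 0.243439/0.010112 − 1 = 23.0735.
Thus α = 0.419·23.0735 = 9.668 and β = 0.581·23.0735 = 13.406.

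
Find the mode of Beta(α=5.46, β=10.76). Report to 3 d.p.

The density x^(α−1)(1−x)^(β−1) is maximised at (α−1)/(α+β−2) = 4.46/14.22 = 0.314.

0.314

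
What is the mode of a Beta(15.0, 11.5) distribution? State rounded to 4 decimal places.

0.5714

The density x^(α−1)(1−x)^(β−1) is maximised at (α−1)/(α+β−2) = 14.0/24.5 = 0.5714.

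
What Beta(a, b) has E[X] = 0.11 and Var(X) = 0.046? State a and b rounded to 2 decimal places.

a = 0.12, b = 1.00

Let s = a+b. The Beta variance is μ(1−μ)/(s+1).
So s+1 = μ(1−μ)/σ² = (0.11×0.89)/0.046 = 0.0979/0.046 = 2.1283, giving s = 1.1283.
Then a = μs = 0.11×1.1283 = 0.12 and b = (1−μ)s = 0.89×1.1283 = 1.00.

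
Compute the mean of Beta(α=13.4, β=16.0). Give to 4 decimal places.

0.4558

E[X] = α/(α+β) = 13.4/29.4 = 0.4558.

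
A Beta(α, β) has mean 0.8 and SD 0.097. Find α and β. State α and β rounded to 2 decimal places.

α = 12.80, β = 3.20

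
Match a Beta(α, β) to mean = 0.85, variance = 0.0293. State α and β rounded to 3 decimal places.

α = 2.849, β = 0.503

Let s = α+β. The Beta variance is μ(1−μ)/(s+1).
So s+1 = μ(1−μ)/σ² = (0.85×0.15)/0.0293 = 0.1275/0.0293 = 4.3515, giving s = 3.3515.
Then α = μs = 0.85×3.3515 = 2.849 and β = (1−μ)s = 0.15×3.3515 = 0.503.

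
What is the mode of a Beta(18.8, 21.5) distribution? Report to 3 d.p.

With α,β > 1, mode = (α−1)/(α+β−2) = 17.8/38.3 = 0.465.

0.465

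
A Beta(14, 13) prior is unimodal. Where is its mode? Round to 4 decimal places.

0.5200

The density x^(α−1)(1−x)^(β−1) is maximised at (α−1)/(α+β−2) = 13/25 = 0.5200.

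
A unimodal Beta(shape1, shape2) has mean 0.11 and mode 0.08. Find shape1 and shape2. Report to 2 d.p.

shape1 = 3.08, shape2 = 24.92

With s = shape1+shape2: μ = shape1/s and mode = (shape1−1)/(s−2). Eliminating shape1 = μs,
μs − 1 = m(s−2) ⇒ s(μ−m) = 1−2m ⇒ s = 0.84/0.03 = 28.0000.
So shape1 = μs = 3.08, shape2 = (1−μ)s = 24.92.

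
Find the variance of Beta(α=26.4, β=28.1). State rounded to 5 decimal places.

0.00450

Var = αβ/[(α+β)²(α+β+1)] = (26.4×28.1)/(54.5²×55.5) = 741.84/164848.875 = 0.00450.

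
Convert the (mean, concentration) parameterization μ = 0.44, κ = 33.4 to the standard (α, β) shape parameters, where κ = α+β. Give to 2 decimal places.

Split κ in proportion μ : (1−μ): α = 0.44·33.4 = 14.70, β = 33.4 − 14.70 = 18.70.

α = 14.70, β = 18.70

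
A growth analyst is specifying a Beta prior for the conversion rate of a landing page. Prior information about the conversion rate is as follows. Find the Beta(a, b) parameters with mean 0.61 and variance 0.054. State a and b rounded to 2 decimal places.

By moment matching, a+b = μ(1−μ)/σ² − 1 = (0.61·0.39)/0.054 − 1 = 4.4056 − 1 = 3.4056.
Since a/(a+b) = μ, a = 0.61·3.4056 = 2.08 and b = 0.39·3.4056 = 1.33.

a = 2.08, b = 1.33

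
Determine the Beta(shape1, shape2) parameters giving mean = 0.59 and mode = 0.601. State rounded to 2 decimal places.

shape1 = 10.83, shape2 = 7.53

With s = shape1+shape2: μ = shape1/s and mode = (shape1−1)/(s−2). Eliminating shape1 = μs,
μs − 1 = m(s−2) ⇒ s(μ−m) = 1−2m ⇒ s = -0.202/-0.011 = 18.3636.
So shape1 = μs = 10.83, shape2 = (1−μ)s = 7.53.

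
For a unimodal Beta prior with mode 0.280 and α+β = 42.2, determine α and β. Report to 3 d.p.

α = 12.256, β = 29.944

Mode = (α−1)/(κ−2) with κ = α+β, so α−1 = 0.280·40.2 = 11.256.
α = 12.256; β = κ − α = 29.944.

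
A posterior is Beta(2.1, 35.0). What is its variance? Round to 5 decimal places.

0.00140

Var = αβ/[(α+β)²(α+β+1)] = (2.1×35.0)/(37.1²×38.1) = 73.50/52441.221 = 0.00140.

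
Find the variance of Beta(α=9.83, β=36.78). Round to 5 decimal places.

0.00350

Var = αβ/[(α+β)²(α+β+1)] = (9.83×36.78)/(46.61²×47.61) = 361.5474/103432.348881 = 0.00350.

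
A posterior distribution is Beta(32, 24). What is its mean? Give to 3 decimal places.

The Beta mean is α/(α+β) = 32/(32+24) = 0.571.

0.571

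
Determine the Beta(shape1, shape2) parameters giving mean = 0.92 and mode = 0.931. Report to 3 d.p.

shape1 = 72.095, shape2 = 6.269

With s = shape1+shape2: μ = shape1/s and mode = (shape1−1)/(s−2). Eliminating shape1 = μs,
μs − 1 = m(s−2) ⇒ s(μ−m) = 1−2m ⇒ s = -0.862/-0.011 = 78.3636.
So shape1 = μs = 72.095, shape2 = (1−μ)s = 6.269.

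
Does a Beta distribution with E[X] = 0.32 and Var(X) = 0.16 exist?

Yes

A Beta with mean μ has variance μ(1−μ)/(α+β+1) < μ(1−μ).
Here μ(1−μ) = 0.32×0.68 = 0.2176, and 0.16 < 0.2176.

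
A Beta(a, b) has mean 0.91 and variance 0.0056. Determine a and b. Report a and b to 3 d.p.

a = 12.399, b = 1.226

By moment matching, a+b = μ(1−μ)/σ² − 1 = (0.91·0.09)/0.0056 − 1 = 14.6250 − 1 = 13.6250.
Since a/(a+b) = μ, a = 0.91·13.6250 = 12.399 and b = 0.09·13.6250 = 1.226.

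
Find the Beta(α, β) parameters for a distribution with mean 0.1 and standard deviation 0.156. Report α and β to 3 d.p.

σ² = 0.156² = 0.024336.
With s = α+β, Var = μ(1−μ)/(s+1), so s+1 = (0.1×0.9)/0.024336 = 3.6982 and s = 2.6982.
α = μs = 0.270, β = (1−μ)s = 2.428.

α = 0.270, β = 2.428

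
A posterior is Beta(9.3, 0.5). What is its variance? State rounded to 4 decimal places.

0.0045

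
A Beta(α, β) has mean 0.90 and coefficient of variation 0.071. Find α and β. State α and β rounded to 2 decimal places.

α = 18.94, β = 2.10

Var = (CV·μ)² = (0.071×0.90)² = 0.004083.
α+β = μ(1−μ)/Var − 1 = 0.0900/0.004083 − 1 = 21.0415.
Thus α = 0.90·21.0415 = 18.94 and β = 0.10·21.0415 = 2.10.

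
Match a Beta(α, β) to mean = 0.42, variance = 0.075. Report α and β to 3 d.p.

α = 0.944, β = 1.304

Let s = α+β. The Beta variance is μ(1−μ)/(s+1).
So s+1 = μ(1−μ)/σ² = (0.42×0.58)/0.075 = 0.2436/0.075 = 3.2480, giving s = 2.2480.
Then α = μs = 0.42×2.2480 = 0.944 and β = (1−μ)s = 0.58×2.2480 = 1.304.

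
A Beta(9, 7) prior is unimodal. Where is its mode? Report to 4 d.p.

The density x^(α−1)(1−x)^(β−1) is maximised at (α−1)/(α+β−2) = 8/14 = 0.5714.

0.5714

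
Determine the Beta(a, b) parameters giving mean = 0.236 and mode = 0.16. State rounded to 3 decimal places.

Let s = a+b. Mean gives a = μs = 0.236s; mode gives (a−1)/(s−2) = 0.16.
Substituting: 0.236s − 1 = 0.16(s−2) = 0.16s − 0.32, so 0.076s = 0.68 and s = 8.9474.
Then a = 0.236×8.9474 = 2.112 and b = s−a = 6.836.

a = 2.112, b = 6.836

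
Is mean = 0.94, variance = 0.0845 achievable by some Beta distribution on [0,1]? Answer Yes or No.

No

A Beta with mean μ has variance μ(1−μ)/(α+β+1) < μ(1−μ).
Here μ(1−μ) = 0.94×0.06 = 0.0564, and 0.0845 ≥ 0.0564.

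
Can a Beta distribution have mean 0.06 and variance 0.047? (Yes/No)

For any Beta, Var(X) < E[X]·(1−E[X]).
Here μ(1−μ) = 0.06×0.94 = 0.0564, and 0.047 < 0.0564.

Yes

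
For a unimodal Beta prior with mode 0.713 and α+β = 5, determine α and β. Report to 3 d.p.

Since the density peak of Beta(α,β) is at (α−1)/(α+β−2),
α = 1 + 0.713(5−2) = 3.139 and β = 5 − 3.139 = 1.861.

α = 3.139, β = 1.861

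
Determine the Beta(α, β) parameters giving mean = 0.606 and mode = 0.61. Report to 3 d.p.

Let s = α+β. Mean gives α = μs = 0.606s; mode gives (α−1)/(s−2) = 0.61.
Substituting: 0.606s − 1 = 0.61(s−2) = 0.61s − 1.22, so -0.004s = -0.22 and s = 55.0000.
Then α = 0.606×55.0000 = 33.330 and β = s−α = 21.670.

α = 33.330, β = 21.670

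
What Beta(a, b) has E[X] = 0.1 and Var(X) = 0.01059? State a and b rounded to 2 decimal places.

a = 0.75, b = 6.75

Let s = a+b. The Beta variance is μ(1−μ)/(s+1).
So s+1 = μ(1−μ)/σ² = (0.1×0.9)/0.01059 = 0.09/0.01059 = 8.4986, giving s = 7.4986.
Then a = μs = 0.1×7.4986 = 0.75 and b = (1−μ)s = 0.9×7.4986 = 6.75.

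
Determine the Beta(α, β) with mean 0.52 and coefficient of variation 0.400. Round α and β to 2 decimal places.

α = 2.48, β = 2.29

σ = CV·μ = 0.400×0.52 = 0.20800, so σ² = 0.043264.
s+1 = μ(1−μ)/σ² = 0.2496/0.043264 = 5.7692, so s = α+β = 4.7692.
α = μs = 2.48, β = (1−μ)s = 2.29.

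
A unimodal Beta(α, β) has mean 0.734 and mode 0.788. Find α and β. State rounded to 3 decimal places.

With s = α+β: μ = α/s and mode = (α−1)/(s−2). Eliminating α = μs,
μs − 1 = m(s−2) ⇒ s(μ−m) = 1−2m ⇒ s = -0.576/-0.054 = 10.6667.
So α = μs = 7.829, β = (1−μ)s = 2.837.

α = 7.829, β = 2.837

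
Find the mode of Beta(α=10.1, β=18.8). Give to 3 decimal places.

With α,β > 1, mode = (α−1)/(α+β−2) = 9.1/26.9 = 0.338.

0.338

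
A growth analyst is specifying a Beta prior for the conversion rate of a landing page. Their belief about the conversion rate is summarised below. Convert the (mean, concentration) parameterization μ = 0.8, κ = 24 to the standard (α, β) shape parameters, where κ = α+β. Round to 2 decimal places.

α = 19.20, β = 4.80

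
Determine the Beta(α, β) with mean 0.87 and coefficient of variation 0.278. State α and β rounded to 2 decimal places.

σ = CV·μ = 0.278×0.87 = 0.24186, so σ² = 0.058496.
s+1 = μ(1−μ)/σ² = 0.1131/0.058496 = 1.9335, so s = α+β = 0.9335.
α = μs = 0.81, β = (1−μ)s = 0.12.

α = 0.81, β = 0.12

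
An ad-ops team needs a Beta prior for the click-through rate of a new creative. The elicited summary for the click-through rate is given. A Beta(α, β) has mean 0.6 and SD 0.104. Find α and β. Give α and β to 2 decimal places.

α = 12.71, β = 8.48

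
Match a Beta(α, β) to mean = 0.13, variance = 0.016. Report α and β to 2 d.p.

α = 0.79, β = 5.28

Write ν = α+β; then α = μν and Var = μ(1−μ)/(ν+1).
ν = μ(1−μ)/Var − 1 = 0.1131/0.016 − 1 = 6.0688.
α = 0.13·6.0688 = 0.79, β = 0.87·6.0688 = 5.28.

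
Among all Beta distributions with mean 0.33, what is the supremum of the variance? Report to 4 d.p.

Var = μ(1−μ)/(α+β+1), which approaches μ(1−μ) as α+β → 0.
So the supremum is μ(1−μ) = 0.33×0.67 = 0.2211.

0.2211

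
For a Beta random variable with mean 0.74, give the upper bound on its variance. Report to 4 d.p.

0.1924

For fixed mean μ the Beta variance is μ(1−μ)/(α+β+1), increasing as α+β decreases.
Its least upper bound (not attained) is μ(1−μ) = 0.74·0.26 = 0.1924.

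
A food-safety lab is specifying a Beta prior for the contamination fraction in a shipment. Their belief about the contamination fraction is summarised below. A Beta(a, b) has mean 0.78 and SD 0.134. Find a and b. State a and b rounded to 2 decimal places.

σ² = 0.134² = 0.017956.
With s = a+b, Var = μ(1−μ)/(s+1), so s+1 = (0.78×0.22)/0.017956 = 9.5567 and s = 8.5567.
a = μs = 6.67, b = (1−μ)s = 1.88.

a = 6.67, b = 1.88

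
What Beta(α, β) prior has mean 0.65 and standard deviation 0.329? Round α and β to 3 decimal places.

First σ² = 0.108241. Setting α = μn, β = (1−μ)n with n = α+β,
μ(1−μ)/(n+1) = 0.108241 ⇒ n+1 = 0.2275/0.108241 = 2.1018 ⇒ n = 1.1018.
Hence α = 0.65×1.1018 = 0.716, β = 0.35×1.1018 = 0.386.

α = 0.716, β = 0.386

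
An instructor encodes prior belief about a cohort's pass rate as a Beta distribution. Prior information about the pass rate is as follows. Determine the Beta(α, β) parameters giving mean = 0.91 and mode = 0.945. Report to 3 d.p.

α = 23.140, β = 2.289

With s = α+β: μ = α/s and mode = (α−1)/(s−2). Eliminating α = μs,
μs − 1 = m(s−2) ⇒ s(μ−m) = 1−2m ⇒ s = -0.890/-0.035 = 25.4286.
So α = μs = 23.140, β = (1−μ)s = 2.289.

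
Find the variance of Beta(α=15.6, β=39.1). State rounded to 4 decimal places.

0.0037

Var = αβ/[(α+β)²(α+β+1)] = (15.6×39.1)/(54.7²×55.7) = 609.96/166659.413 = 0.0037.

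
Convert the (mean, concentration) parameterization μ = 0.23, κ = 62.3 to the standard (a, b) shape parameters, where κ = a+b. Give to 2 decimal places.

a = 14.33, b = 47.97

Split κ in proportion μ : (1−μ): a = 0.23·62.3 = 14.33, b = 62.3 − 14.33 = 47.97.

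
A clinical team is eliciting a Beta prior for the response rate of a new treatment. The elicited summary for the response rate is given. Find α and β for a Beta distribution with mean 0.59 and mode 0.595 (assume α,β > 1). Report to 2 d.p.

α = 22.42, β = 15.58

Let s = α+β. Mean gives α = μs = 0.59s; mode gives (α−1)/(s−2) = 0.595.
Substituting: 0.59s − 1 = 0.595(s−2) = 0.595s − 1.190, so -0.005s = -0.190 and s = 38.0000.
Then α = 0.59×38.0000 = 22.42 and β = s−α = 15.58.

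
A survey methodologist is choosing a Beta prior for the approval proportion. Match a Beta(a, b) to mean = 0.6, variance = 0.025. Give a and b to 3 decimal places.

a = 5.160, b = 3.440

Write ν = a+b; then a = μν and Var = μ(1−μ)/(ν+1).
ν = μ(1−μ)/Var − 1 = 0.24/0.025 − 1 = 8.6000.
a = 0.6·8.6000 = 5.160, b = 0.4·8.6000 = 3.440.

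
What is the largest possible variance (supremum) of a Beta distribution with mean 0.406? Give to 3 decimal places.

0.241

For fixed mean μ the Beta variance is μ(1−μ)/(α+β+1), increasing as α+β decreases.
Its least upper bound (not attained) is μ(1−μ) = 0.406·0.594 = 0.241.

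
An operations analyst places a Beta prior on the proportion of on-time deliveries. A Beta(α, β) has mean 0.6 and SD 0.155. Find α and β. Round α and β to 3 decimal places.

α = 5.394, β = 3.596

First σ² = 0.024025. Setting α = μn, β = (1−μ)n with n = α+β,
μ(1−μ)/(n+1) = 0.024025 ⇒ n+1 = 0.24/0.024025 = 9.9896 ⇒ n = 8.9896.
Hence α = 0.6×8.9896 = 5.394, β = 0.4×8.9896 = 3.596.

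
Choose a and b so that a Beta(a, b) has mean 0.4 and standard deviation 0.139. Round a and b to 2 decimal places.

a = 4.57, b = 6.85

Variance = 0.139² = 0.019321. The moment-matching identity a+b = μ(1−μ)/Var − 1 gives
a+b = 0.24/0.019321 − 1 = 11.4217, so a = μ·11.4217 = 4.57 and b = (1−μ)·11.4217 = 6.85.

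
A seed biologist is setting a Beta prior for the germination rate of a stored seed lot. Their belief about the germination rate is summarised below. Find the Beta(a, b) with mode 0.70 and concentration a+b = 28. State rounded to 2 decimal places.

For a,b>1 the mode is (a−1)/(a+b−2), so a = mode·(κ−2)+1 = 0.70×26+1 = 19.20.
And b = (1−mode)·(κ−2)+1 = 0.30×26+1 = 8.80.

a = 19.20, b = 8.80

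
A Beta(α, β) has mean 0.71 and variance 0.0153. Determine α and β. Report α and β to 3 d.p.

α = 8.845, β = 3.613

Write ν = α+β; then α = μν and Var = μ(1−μ)/(ν+1).
ν = μ(1−μ)/Var − 1 = 0.2059/0.0153 − 1 = 12.4575.
α = 0.71·12.4575 = 8.845, β = 0.29·12.4575 = 3.613.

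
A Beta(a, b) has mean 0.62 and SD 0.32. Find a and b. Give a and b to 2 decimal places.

Variance = 0.32² = 0.1024. The moment-matching identity a+b = μ(1−μ)/Var − 1 gives
a+b = 0.2356/0.1024 − 1 = 1.3008, so a = μ·1.3008 = 0.81 and b = (1−μ)·1.3008 = 0.49.

a = 0.81, b = 0.49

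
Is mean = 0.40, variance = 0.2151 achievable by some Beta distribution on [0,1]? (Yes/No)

Yes

For any Beta, Var(X) < E[X]·(1−E[X]).
Here μ(1−μ) = 0.40×0.60 = 0.2400, and 0.2151 < 0.2400.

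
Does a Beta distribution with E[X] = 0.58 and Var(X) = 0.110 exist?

Yes

A Beta with mean μ has variance μ(1−μ)/(α+β+1) < μ(1−μ).
Here μ(1−μ) = 0.58×0.42 = 0.2436, and 0.110 < 0.2436.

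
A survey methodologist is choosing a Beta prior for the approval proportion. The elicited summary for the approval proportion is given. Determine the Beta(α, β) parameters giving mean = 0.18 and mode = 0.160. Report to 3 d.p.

α = 6.120, β = 27.880

Let s = α+β. Mean gives α = μs = 0.18s; mode gives (α−1)/(s−2) = 0.160.
Substituting: 0.18s − 1 = 0.160(s−2) = 0.160s − 0.320, so 0.020s = 0.680 and s = 34.0000.
Then α = 0.18×34.0000 = 6.120 and β = s−α = 27.880.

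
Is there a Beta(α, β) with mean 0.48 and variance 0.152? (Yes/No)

The Beta variance bound is σ² < μ(1−μ).
Here μ(1−μ) = 0.48×0.52 = 0.2496, and 0.152 < 0.2496.

Yes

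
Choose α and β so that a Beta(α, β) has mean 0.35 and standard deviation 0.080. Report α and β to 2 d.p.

α = 12.09, β = 22.46

First σ² = 0.006400. Setting α = μn, β = (1−μ)n with n = α+β,
μ(1−μ)/(n+1) = 0.006400 ⇒ n+1 = 0.2275/0.006400 = 35.5469 ⇒ n = 34.5469.
Hence α = 0.35×34.5469 = 12.09, β = 0.65×34.5469 = 22.46.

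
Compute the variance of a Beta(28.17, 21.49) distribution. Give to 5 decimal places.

0.00485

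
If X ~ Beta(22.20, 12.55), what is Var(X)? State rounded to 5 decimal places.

0.00645

Var = αβ/[(α+β)²(α+β+1)] = (22.20×12.55)/(34.75²×35.75) = 278.6100/43170.359375 = 0.00645.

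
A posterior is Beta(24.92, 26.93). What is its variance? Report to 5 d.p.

Var = αβ/[(α+β)²(α+β+1)] = (24.92×26.93)/(51.85²×52.85) = 671.0956/142083.129125 = 0.00472.

0.00472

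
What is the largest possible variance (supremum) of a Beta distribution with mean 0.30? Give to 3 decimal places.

Var = μ(1−μ)/(α+β+1), which approaches μ(1−μ) as α+β → 0.
So the supremum is μ(1−μ) = 0.30×0.70 = 0.210.

0.210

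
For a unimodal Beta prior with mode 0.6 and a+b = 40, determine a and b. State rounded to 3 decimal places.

a = 23.800, b = 16.200

Mode = (a−1)/(κ−2) with κ = a+b, so a−1 = 0.6·38 = 22.800.
a = 23.800; b = κ − a = 16.200.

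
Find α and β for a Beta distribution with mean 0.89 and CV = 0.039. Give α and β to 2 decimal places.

α = 71.43, β = 8.83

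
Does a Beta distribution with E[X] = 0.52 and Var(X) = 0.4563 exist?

No

The Beta variance bound is σ² < μ(1−μ).
Here μ(1−μ) = 0.52×0.48 = 0.2496, and 0.4563 ≥ 0.2496.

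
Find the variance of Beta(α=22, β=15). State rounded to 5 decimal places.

0.00634

α+β = 37 and αβ = 330, so Var = αβ/[(α+β)²(α+β+1)] = 330/52022 = 0.00634.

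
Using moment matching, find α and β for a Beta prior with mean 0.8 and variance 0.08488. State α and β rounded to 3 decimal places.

Let s = α+β. The Beta variance is μ(1−μ)/(s+1).
So s+1 = μ(1−μ)/σ² = (0.8×0.2)/0.08488 = 0.16/0.08488 = 1.8850, giving s = 0.8850.
Then α = μs = 0.8×0.8850 = 0.708 and β = (1−μ)s = 0.2×0.8850 = 0.177.

α = 0.708, β = 0.177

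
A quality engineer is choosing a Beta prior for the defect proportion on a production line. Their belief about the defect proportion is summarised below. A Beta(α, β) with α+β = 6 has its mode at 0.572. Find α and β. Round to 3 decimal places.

Mode = (α−1)/(κ−2) with κ = α+β, so α−1 = 0.572·4 = 2.288.
α = 3.288; β = κ − α = 2.712.

α = 3.288, β = 2.712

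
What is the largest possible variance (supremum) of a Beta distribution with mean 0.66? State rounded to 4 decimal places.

0.2244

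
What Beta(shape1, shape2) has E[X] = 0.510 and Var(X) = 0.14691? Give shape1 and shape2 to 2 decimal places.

Write ν = shape1+shape2; then shape1 = μν and Var = μ(1−μ)/(ν+1).
ν = μ(1−μ)/Var − 1 = 0.249900/0.14691 − 1 = 0.7010.
shape1 = 0.510·0.7010 = 0.36, shape2 = 0.490·0.7010 = 0.34.

shape1 = 0.36, shape2 = 0.34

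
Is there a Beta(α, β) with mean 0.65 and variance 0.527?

The Beta variance bound is σ² < μ(1−μ).
Here μ(1−μ) = 0.65×0.35 = 0.2275, and 0.527 ≥ 0.2275.

No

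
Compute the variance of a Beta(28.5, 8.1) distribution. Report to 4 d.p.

α+β = 36.6 and αβ = 230.85, so Var = αβ/[(α+β)²(α+β+1)] = 230.85/50367.456 = 0.0046.

0.0046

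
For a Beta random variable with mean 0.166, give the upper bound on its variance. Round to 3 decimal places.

For fixed mean μ the Beta variance is μ(1−μ)/(α+β+1), increasing as α+β decreases.
Its least upper bound (not attained) is μ(1−μ) = 0.166·0.834 = 0.138.

0.138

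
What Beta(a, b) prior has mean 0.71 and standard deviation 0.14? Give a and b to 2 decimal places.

a = 6.75, b = 2.76

σ² = 0.14² = 0.0196.
With s = a+b, Var = μ(1−μ)/(s+1), so s+1 = (0.71×0.29)/0.0196 = 10.5051 and s = 9.5051.
a = μs = 6.75, b = (1−μ)s = 2.76.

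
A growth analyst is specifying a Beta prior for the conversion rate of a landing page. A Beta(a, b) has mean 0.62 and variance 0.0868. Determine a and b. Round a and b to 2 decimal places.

a = 1.06, b = 0.65

Let s = a+b. The Beta variance is μ(1−μ)/(s+1).
So s+1 = μ(1−μ)/σ² = (0.62×0.38)/0.0868 = 0.2356/0.0868 = 2.7143, giving s = 1.7143.
Then a = μs = 0.62×1.7143 = 1.06 and b = (1−μ)s = 0.38×1.7143 = 0.65.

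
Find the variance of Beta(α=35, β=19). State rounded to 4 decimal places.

0.0041

μ = 35/54 = 0.648148; Var = μ(1−μ)/(α+β+1) = 0.2280521/55 = 0.0041.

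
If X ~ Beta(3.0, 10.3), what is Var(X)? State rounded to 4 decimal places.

μ = 3.0/13.3 = 0.225564; Var = μ(1−μ)/(α+β+1) = 0.1746848/14.3 = 0.0122.

0.0122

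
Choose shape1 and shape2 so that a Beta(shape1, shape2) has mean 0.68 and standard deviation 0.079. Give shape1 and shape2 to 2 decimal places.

shape1 = 23.03, shape2 = 10.84

σ² = 0.079² = 0.006241.
With s = shape1+shape2, Var = μ(1−μ)/(s+1), so s+1 = (0.68×0.32)/0.006241 = 34.8662 and s = 33.8662.
shape1 = μs = 23.03, shape2 = (1−μ)s = 10.84.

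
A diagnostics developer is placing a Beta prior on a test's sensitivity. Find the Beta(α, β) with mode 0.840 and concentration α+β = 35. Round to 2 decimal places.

Since the density peak of Beta(α,β) is at (α−1)/(α+β−2),
α = 1 + 0.840(35−2) = 28.72 and β = 35 − 28.72 = 6.28.

α = 28.72, β = 6.28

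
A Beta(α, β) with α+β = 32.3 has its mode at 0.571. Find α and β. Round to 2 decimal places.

α = 18.30, β = 14.00

Mode = (α−1)/(κ−2) with κ = α+β, so α−1 = 0.571·30.3 = 17.30.
α = 18.30; β = κ − α = 14.00.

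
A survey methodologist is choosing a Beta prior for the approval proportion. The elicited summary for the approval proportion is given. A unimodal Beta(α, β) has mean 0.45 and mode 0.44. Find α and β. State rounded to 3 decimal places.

Let s = α+β. Mean gives α = μs = 0.45s; mode gives (α−1)/(s−2) = 0.44.
Substituting: 0.45s − 1 = 0.44(s−2) = 0.44s − 0.88, so 0.01s = 0.12 and s = 12.0000.
Then α = 0.45×12.0000 = 5.400 and β = s−α = 6.600.

α = 5.400, β = 6.600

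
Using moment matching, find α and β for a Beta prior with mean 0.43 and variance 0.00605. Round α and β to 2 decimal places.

α = 16.99, β = 22.52

Let s = α+β. The Beta variance is μ(1−μ)/(s+1).
So s+1 = μ(1−μ)/σ² = (0.43×0.57)/0.00605 = 0.2451/0.00605 = 40.5124, giving s = 39.5124.
Then α = μs = 0.43×39.5124 = 16.99 and β = (1−μ)s = 0.57×39.5124 = 22.52.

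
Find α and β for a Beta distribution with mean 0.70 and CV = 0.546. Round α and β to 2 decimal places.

α = 0.31, β = 0.13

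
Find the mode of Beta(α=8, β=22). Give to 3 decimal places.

0.250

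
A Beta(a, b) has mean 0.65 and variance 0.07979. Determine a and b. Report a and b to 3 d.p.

a = 1.203, b = 0.648

Let s = a+b. The Beta variance is μ(1−μ)/(s+1).
So s+1 = μ(1−μ)/σ² = (0.65×0.35)/0.07979 = 0.2275/0.07979 = 2.8512, giving s = 1.8512.
Then a = μs = 0.65×1.8512 = 1.203 and b = (1−μ)s = 0.35×1.8512 = 0.648.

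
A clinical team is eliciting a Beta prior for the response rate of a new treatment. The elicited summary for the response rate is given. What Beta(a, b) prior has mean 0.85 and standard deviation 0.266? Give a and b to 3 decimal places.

a = 0.682, b = 0.120

First σ² = 0.070756. Setting a = μn, b = (1−μ)n with n = a+b,
μ(1−μ)/(n+1) = 0.070756 ⇒ n+1 = 0.1275/0.070756 = 1.8020 ⇒ n = 0.8020.
Hence a = 0.85×0.8020 = 0.682, b = 0.15×0.8020 = 0.120.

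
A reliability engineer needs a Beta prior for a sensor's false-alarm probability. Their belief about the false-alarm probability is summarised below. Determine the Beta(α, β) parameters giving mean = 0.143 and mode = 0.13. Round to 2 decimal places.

α = 8.14, β = 48.78

With s = α+β: μ = α/s and mode = (α−1)/(s−2). Eliminating α = μs,
μs − 1 = m(s−2) ⇒ s(μ−m) = 1−2m ⇒ s = 0.74/0.013 = 56.9231.
So α = μs = 8.14, β = (1−μ)s = 48.78.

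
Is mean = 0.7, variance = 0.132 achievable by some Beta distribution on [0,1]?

Yes

For any Beta, Var(X) < E[X]·(1−E[X]).
Here μ(1−μ) = 0.7×0.3 = 0.21, and 0.132 < 0.21.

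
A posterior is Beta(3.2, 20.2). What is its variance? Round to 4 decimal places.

0.0048

Var = αβ/[(α+β)²(α+β+1)] = (3.2×20.2)/(23.4²×24.4) = 64.64/13360.464 = 0.0048.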